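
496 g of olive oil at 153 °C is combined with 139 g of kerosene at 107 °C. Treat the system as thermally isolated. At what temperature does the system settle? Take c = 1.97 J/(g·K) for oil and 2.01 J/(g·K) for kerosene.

Energy conservation, ΣQ = 0:
496*1.97*(T − 153) + 139*2.01*(T − 107) = 0
977.12(T − 153) + 279.39(T − 107) = 0
(977.12 + 279.39) T = 977.12*153 + 279.39*107
T = 179394 / 1256.5 = 143 °C

T_f ≈ 142.8 °C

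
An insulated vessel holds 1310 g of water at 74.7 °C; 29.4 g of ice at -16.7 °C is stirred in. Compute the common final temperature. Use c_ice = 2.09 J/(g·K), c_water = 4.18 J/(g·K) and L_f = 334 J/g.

T_f ≈ 71.1 °C

Let T be the final temperature. ΣQ_i = 0:
warm ice to 0 °C: 29.4×2.09×(0 − (-16.7)) = 1026.1
  melt ice: 29.4×334 = 9819.6
  meltwater 0→T: 29.4×4.18×T = 122.89 T
  water: 5475.8(T − 74.7)
5598.7 T = 409042 − 10846 = 398197
T ≈ 71.12 °C — above 0 °C, consistent with complete melting.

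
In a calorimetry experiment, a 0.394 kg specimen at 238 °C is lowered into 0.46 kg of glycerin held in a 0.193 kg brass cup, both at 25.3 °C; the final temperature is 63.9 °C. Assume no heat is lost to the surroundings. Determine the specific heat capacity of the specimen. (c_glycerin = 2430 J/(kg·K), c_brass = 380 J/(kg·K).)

Setting the total heat transfer to zero:
0.394×c×(63.9 − 238) + 0.46×2430×(63.9 − 25.3) + 0.193×380×(63.9 − 25.3) = 0
-68.6 c = -45978
c = -45978/-68.6 ≈ 670.3 J/(kg·K)

c ≈ 670 J/(kg·K)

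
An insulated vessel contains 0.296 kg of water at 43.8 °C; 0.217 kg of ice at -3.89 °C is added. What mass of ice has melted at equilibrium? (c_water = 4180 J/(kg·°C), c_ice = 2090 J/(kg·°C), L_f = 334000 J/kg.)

m_melted ≈ 0.157 kg

Heat available from the water dropping to 0 °C: 0.296·4180·43.8 = 54193 J.
Of that, 0.217·2090·3.89 = 1764.2 J goes to bring the ice to 0 °C, leaving 52429 J.
To melt every bit of ice: 0.217·334000 = 72478 J.
Since 52429 < 72478 J, not all the ice melts; equilibrium is at 0 °C.
m_melt = 52429 / L_f = 0.157 kg.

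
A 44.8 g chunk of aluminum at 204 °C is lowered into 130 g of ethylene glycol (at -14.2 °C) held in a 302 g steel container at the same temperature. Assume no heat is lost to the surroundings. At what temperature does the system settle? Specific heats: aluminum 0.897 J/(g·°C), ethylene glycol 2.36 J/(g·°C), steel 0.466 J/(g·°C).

T_f is the heat-capacity-weighted average of the initial temperatures:
T_f = (40.19×204 + 306.8×(-14.2) + 140.73×(-14.2)) / (40.19 + 306.8 + 140.73)
    = 1842.9 / 487.72 ≈ 3.78 °C

T_f ≈ 3.8 °C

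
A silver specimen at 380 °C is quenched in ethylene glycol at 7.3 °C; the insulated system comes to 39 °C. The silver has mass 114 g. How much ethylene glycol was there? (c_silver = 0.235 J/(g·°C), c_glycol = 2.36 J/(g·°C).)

Heat gained plus heat lost sum to zero:
114×0.235×(39 − 380) + m×2.36×(39 − 7.3) = 0
74.81 m = 9135.4
m = 9135.4/74.81 ≈ 122.1 g

m ≈ 122 g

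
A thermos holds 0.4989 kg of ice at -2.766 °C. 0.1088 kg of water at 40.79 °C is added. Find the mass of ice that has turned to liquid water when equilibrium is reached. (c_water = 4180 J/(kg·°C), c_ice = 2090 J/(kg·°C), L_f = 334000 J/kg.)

m_melted ≈ 0.0469 kg

Water can give up m c ΔT = 0.1088·4180·40.79 = 18551 J before reaching 0 °C.
Warming the ice to 0 °C takes 0.4989·2090·2.766 = 2884.1 J, leaving 15667 J for melting.
Fully melting the ice requires m_ice L_f = 0.4989·334000 = 166633 J.
15667 J < 166633 J, so only part of the ice melts and the system sits at 0 °C.
m_melted·334000 = 15667  ⇒  m_melted ≈ 0.04691 kg.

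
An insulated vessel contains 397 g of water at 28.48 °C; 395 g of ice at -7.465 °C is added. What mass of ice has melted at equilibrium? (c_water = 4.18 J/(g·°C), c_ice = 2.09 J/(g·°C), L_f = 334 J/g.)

m_melted ≈ 123 g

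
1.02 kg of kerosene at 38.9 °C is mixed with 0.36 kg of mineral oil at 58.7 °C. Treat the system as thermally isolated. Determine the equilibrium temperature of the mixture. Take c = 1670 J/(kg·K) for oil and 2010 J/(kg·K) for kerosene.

T_f ≈ 43.4 °C

T_f = Σ m_i c_i T_i / Σ m_i c_i:
T_f = (601.2·58.7 + 2050.2·38.9) / (601.2 + 2050.2)
    = 115043 / 2651.4 ≈ 43.39 °C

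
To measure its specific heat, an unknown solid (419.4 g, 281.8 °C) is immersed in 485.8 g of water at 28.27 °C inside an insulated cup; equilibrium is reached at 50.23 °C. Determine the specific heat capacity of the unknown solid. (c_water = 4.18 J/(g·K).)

c ≈ 0.459 J/(g·K)

Let T be the final temperature. ΣQ_i = 0:
419.4×c×(50.23 − 281.8) + 485.8×4.18×(50.23 − 28.27) = 0
-97120 c = -44593
c = -44593/-97120 ≈ 0.4592 J/(g·K)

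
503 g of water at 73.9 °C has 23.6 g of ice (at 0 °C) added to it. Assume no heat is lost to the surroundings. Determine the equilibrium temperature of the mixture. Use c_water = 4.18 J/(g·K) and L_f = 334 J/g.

Energy balance with sensible and latent terms:
fusion: m_ice L_f = 23.6×334 = 7882.4; warm the meltwater: 98.65 T; water cools: 503×4.18×(T − 73.9) = 2102.5(T − 73.9)
2201.2 T = 155378 − 7882.4 = 147495
T ≈ 67.01 °C. Since T > 0 °C, the all-ice-melts assumption holds.

T_f ≈ 67.0 °C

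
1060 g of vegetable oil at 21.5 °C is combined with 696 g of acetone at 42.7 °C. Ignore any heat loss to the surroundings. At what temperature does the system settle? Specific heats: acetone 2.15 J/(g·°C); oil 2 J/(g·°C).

T_f ≈ 30.3 °C

Energy conservation, ΣQ = 0:
696*2.15*(T − 42.7) + 1060*2*(T − 21.5) = 0
1496.4(T − 42.7) + 2120(T − 21.5) = 0
3616.4 T = 109476
T ≈ 30.27 °C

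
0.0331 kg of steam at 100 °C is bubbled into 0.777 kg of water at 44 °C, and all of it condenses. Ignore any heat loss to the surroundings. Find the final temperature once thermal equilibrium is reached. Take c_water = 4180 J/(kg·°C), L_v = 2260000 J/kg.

Energy balance with sensible and latent terms:
steam→water at 100 °C releases m L_v = 0.0331×2260000 = 74806
  condensate cools 100→T: 0.0331×4180×(T − 100) = 138.36(T − 100)
  water warms: 0.777×4180×(T − 44) = 3247.9(T − 44)
3386.2 T = 74806 + 13836 + 142906 = 231548
T ≈ 68.38 °C — below 100 °C, confirming all the steam condensed.

T_f ≈ 68.4 °C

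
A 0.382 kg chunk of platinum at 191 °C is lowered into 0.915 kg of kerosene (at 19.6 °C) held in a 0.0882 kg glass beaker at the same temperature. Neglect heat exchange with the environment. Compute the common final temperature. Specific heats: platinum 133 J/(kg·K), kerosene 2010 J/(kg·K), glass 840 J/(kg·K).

T_f ≈ 24.0 °C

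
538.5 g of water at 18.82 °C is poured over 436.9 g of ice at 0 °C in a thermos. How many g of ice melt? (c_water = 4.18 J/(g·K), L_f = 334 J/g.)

Heat available from the water dropping to 0 °C: 538.5·4.18·18.82 = 42363 J.
Fully melting the ice requires m_ice L_f = 436.9·334 = 145925 J.
Since 42363 < 145925 J, not all the ice melts; equilibrium is at 0 °C.
Mass melted = 42363/334 ≈ 126.8 g.

m_melted ≈ 127 g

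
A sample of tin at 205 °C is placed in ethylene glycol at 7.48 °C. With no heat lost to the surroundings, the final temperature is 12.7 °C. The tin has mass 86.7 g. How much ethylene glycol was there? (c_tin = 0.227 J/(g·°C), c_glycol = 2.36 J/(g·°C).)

m ≈ 307 g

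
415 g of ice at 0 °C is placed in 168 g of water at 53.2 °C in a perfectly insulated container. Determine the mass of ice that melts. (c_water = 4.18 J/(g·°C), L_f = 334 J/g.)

m_melted ≈ 112 g

Heat available from the water dropping to 0 °C: 168×4.18×53.2 = 37359 J.
Melting all 415 g of ice would need 415×334 = 138610 J.
That's not enough to melt it all — equilibrium is at 0 °C with ice remaining.
m_melt = 37359 / L_f = 111.9 g.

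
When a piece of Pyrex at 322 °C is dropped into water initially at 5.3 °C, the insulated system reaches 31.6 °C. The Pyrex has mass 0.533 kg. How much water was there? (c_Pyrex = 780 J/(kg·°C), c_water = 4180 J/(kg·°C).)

Heat lost by the Pyrex = heat gained by the water:
0.533×780×(322 − 31.6) = m×4180×(31.6 − 5.3)
109934 m = 120731  ⇒  m ≈ 1.098 kg

m ≈ 1.1 kg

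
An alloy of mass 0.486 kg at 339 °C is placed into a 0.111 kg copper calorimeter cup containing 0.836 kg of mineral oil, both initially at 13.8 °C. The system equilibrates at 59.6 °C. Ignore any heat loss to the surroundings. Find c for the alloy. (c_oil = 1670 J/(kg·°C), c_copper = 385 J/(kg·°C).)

c ≈ 485 J/(kg·°C)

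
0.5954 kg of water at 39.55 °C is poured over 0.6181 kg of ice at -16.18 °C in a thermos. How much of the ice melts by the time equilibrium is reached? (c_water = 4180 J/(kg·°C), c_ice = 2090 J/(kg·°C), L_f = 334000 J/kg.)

m_melted ≈ 0.232 kg

Heat available from the water dropping to 0 °C: 0.5954·4180·39.55 = 98431 J.
Of that, 0.6181·2090·16.18 = 20902 J goes to bring the ice to 0 °C, leaving 77529 J.
To melt every bit of ice: 0.6181·334000 = 206445 J.
77529 J < 206445 J, so only part of the ice melts and the system sits at 0 °C.
m_melted·334000 = 77529  ⇒  m_melted ≈ 0.2321 kg.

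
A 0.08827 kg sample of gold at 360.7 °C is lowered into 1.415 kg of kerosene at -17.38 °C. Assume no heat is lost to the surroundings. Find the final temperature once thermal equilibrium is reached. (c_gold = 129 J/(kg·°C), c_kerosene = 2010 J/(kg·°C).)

Conservation of energy gives ΣQ = 0:
0.08827×129×(T − 360.7) + 1.415×2010×(T − (-17.38)) = 0
2855.5 T = -45324
T = -45324/2855.5 ≈ -15.87 °C

T_f ≈ -15.9 °C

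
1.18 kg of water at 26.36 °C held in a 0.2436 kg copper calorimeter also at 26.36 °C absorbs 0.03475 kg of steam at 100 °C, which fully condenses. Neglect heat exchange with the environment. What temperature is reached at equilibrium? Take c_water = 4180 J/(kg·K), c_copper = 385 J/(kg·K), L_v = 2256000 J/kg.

T_f ≈ 43.6 °C

Taking heat into each body as positive, Σ m c ΔT = 0:
steam→water at 100 °C releases m L_v = 0.03475×2256000 = 78396
  condensed water 100 °C→T: 145.26(T − 100)
  original water: 4932.4(T − 26.36)
  cup: 93.79(T − 26.36)
5171.4 T = 78396 + 14526 + 132490 = 225412
T ≈ 43.59 °C — below 100 °C, confirming all the steam condensed.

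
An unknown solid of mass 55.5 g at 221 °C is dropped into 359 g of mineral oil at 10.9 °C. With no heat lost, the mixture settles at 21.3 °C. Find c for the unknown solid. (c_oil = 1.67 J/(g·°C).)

c ≈ 0.563 J/(g·°C)

Taking heat into each body as positive, Σ m c ΔT = 0:
55.5×c×(21.3 − 221) + 359×1.67×(21.3 − 10.9) = 0
-11083 c = -6235.1
c = -6235.1/-11083 ≈ 0.5626 J/(g·°C)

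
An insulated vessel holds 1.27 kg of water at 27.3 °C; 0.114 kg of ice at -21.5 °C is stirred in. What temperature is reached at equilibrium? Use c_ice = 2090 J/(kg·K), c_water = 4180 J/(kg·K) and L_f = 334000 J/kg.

Setting the total heat transfer to zero:
ice -21.5→0 °C: 0.114×2090×21.5 = 5122.6; melt ice: 0.114×334000 = 38076; warm the meltwater: 476.52 T; water cools: 1.27×4180×(T − 27.3) = 5308.6(T − 27.3)
5785.1 T = 144925 − 43199 = 101726
T ≈ 17.58 °C (positive, so assuming full melt was valid).

T_f ≈ 17.6 °C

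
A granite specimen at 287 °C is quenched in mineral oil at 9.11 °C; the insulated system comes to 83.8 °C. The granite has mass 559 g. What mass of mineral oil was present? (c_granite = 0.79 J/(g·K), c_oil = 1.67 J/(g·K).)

m ≈ 719 g

Heat lost by the granite = heat gained by the oil:
559×0.79×(287 − 83.8) = m×1.67×(83.8 − 9.11)
124.73 m = 89735  ⇒  m ≈ 719.4 g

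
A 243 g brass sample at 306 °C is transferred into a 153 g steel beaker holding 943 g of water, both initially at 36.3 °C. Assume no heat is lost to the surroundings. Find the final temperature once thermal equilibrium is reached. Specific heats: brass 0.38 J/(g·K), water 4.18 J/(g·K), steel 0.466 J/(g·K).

T_f ≈ 42.4 °C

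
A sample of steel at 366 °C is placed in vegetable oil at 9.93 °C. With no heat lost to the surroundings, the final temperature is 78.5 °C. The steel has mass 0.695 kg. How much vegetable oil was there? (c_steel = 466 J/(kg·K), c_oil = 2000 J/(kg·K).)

|Q_steel| = |Q_oil|:
0.695·466·(366 − 78.5) = m·2000·(78.5 − 9.93)
137140 m = 93113  ⇒  m ≈ 0.679 kg

m ≈ 0.679 kg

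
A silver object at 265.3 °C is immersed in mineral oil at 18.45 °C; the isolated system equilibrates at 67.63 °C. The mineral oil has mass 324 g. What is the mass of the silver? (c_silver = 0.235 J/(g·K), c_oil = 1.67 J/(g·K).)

m ≈ 573 g

|Q_silver| = |Q_oil|:
m·0.235·(265.3 − 67.63) = 324·1.67·(67.63 − 18.45)
46.45 m = 26610  ⇒  m ≈ 572.9 g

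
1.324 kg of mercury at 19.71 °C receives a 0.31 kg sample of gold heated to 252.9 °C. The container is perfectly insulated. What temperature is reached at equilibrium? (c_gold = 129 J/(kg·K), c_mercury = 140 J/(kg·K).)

Set heat shed by the hot body equal to heat absorbed by the cold body:
0.31·129·(252.9 − T) = 1.324·140·(T − 19.71)
39.99(252.9 − T) = 185.36(T − 19.71)
225.35 T = 13767  ⇒  T ≈ 61.09 °C

T_f ≈ 61.1 °C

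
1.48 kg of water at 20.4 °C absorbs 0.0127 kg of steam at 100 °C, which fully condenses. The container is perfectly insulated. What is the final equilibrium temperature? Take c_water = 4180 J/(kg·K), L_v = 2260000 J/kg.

Taking heat into each body as positive, Σ m c ΔT = 0:
latent heat released on condensation: 0.0127×2260000 = 28702
  condensed water 100 °C→T: 53.09(T − 100)
  water warms: 1.48×4180×(T − 20.4) = 6186.4(T − 20.4)
6239.5 T = 28702 + 5308.6 + 126203 = 160213
T ≈ 25.68 °C, under the boiling point, so the assumption holds.

T_f ≈ 25.7 °C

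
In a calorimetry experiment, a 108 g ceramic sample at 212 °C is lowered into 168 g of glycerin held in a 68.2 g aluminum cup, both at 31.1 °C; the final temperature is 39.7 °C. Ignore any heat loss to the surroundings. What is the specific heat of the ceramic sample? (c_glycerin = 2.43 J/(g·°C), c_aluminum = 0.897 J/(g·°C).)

c ≈ 0.217 J/(g·°C)

Net heat exchanged in the isolated system is zero:
108×c×(39.7 − 212) + 168×2.43×(39.7 − 31.1) + 68.2×0.897×(39.7 − 31.1) = 0
-18608 c = -4037
c = -4037/-18608 ≈ 0.2169 J/(g·°C)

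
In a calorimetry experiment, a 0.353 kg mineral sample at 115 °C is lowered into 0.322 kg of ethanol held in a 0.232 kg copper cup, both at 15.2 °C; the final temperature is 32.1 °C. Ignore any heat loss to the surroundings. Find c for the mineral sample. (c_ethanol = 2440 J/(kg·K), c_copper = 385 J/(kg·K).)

Setting the total heat transfer to zero:
0.353·c·(32.1 − 115) + 0.322·2440·(32.1 − 15.2) + 0.232·385·(32.1 − 15.2) = 0
-29.26 c = -14788
c = -14788/-29.26 ≈ 505.3 J/(kg·K)

c ≈ 505 J/(kg·K)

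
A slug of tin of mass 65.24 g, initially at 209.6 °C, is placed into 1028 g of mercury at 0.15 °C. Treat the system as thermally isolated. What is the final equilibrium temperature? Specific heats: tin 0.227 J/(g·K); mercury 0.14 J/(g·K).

T_f ≈ 19.7 °C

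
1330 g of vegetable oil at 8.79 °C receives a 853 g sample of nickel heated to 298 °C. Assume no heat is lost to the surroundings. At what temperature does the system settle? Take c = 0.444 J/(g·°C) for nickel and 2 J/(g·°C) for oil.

T_f ≈ 44.8 °C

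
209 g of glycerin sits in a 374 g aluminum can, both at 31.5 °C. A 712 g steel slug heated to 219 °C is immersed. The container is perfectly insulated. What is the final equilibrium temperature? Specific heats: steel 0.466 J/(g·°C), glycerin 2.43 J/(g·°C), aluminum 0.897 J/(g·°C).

Heat gained plus heat lost sum to zero:
712·0.466·(T − 219) + 209·2.43·(T − 31.5) + 374·0.897·(T − 31.5) = 0
1175.1 T = 99228
T ≈ 84.44 °C

T_f ≈ 84.4 °C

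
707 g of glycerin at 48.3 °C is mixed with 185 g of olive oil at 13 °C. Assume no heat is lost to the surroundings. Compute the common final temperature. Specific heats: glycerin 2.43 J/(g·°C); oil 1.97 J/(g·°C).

Heat lost by the glycerin equals heat gained by the oil:
707×2.43×(48.3 − T) = 185×1.97×(T − 13)
1718(48.3 − T) = 364.45(T − 13)
2082.5 T = 87718  ⇒  T ≈ 42.12 °C

T_f ≈ 42.1 °C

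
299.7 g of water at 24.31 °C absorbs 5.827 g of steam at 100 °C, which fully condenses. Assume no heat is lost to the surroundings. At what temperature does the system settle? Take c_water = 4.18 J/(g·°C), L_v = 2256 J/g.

T_f ≈ 36.0 °C

Setting the total heat transfer to zero:
latent heat released on condensation: 5.827·2256 = 13146
  condensed water 100 °C→T: 24.36(T − 100)
  original water: 1252.7(T − 24.31)
1277.1 T = 13146 + 2435.7 + 30454 = 46036
T ≈ 36.05 °C — below 100 °C, confirming all the steam condensed.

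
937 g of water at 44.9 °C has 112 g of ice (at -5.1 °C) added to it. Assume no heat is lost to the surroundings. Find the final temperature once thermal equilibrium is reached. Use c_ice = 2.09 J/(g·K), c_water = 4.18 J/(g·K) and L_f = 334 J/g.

T_f ≈ 31.3 °C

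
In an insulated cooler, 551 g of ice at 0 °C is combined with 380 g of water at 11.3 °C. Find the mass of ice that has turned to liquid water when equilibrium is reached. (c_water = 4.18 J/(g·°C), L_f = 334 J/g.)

m_melted ≈ 53.7 g

Water can give up m c ΔT = 380·4.18·11.3 = 17949 J before reaching 0 °C.
To melt every bit of ice: 551·334 = 184034 J.
17949 J < 184034 J, so only part of the ice melts and the system sits at 0 °C.
m_melt = 17949 / L_f = 53.74 g.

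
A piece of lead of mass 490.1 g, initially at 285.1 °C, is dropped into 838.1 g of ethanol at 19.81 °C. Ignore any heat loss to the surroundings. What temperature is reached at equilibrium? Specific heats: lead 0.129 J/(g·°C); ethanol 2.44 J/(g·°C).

T_f ≈ 27.8 °C

Net heat exchanged in the isolated system is zero:
490.1*0.129*(T − 285.1) + 838.1*2.44*(T − 19.81) = 0
63.22(T − 285.1) + 2045(T − 19.81) = 0
2108.2 T = 58536
T = 58536 / 2108.2 = 27.8 °C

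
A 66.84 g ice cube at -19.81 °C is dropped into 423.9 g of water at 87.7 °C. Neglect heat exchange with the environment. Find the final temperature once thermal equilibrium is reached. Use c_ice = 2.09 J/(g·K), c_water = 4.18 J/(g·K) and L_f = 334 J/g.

T_f ≈ 63.5 °C

Energy conservation, ΣQ = 0:
warm ice to 0 °C: 66.84×2.09×(0 − (-19.81)) = 2767.4; melt ice: 66.84×334 = 22325; meltwater 0→T: 66.84×4.18×T = 279.39 T; water: 1771.9(T − 87.7)
2051.3 T = 155396 − 25092 = 130304
T ≈ 63.52 °C — above 0 °C, consistent with complete melting.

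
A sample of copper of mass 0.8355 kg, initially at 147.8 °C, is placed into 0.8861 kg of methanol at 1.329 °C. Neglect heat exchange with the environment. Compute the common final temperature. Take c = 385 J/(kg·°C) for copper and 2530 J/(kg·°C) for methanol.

T_f ≈ 19.7 °C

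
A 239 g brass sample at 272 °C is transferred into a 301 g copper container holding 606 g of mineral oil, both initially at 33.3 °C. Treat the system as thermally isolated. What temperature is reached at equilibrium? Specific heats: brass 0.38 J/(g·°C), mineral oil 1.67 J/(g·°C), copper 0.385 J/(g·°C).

T_f ≈ 51.1 °C

Net heat exchanged in the isolated system is zero:
239*0.38*(T − 272) + 606*1.67*(T − 33.3) + 301*0.385*(T − 33.3) = 0
(90.82 + 1012 + 115.89) T = 90.82*272 + 1012*33.3 + 115.89*33.3
T = 62262/1218.7 ≈ 51.09 °C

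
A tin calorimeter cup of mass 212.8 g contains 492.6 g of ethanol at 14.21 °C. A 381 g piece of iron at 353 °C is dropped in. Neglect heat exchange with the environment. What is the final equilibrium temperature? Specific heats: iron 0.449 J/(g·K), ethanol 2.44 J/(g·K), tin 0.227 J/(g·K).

Let T be the final temperature. ΣQ_i = 0:
381×0.449×(T − 353) + 492.6×2.44×(T − 14.21) + 212.8×0.227×(T − 14.21) = 0
1421.3 T = 78153
T = 78153/1421.3 ≈ 54.99 °C

T_f ≈ 55.0 °C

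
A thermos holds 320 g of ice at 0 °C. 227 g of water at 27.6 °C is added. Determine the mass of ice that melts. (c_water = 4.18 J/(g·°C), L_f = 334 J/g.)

Heat available from the water dropping to 0 °C: 227×4.18×27.6 = 26189 J.
To melt every bit of ice: 320×334 = 106880 J.
That's not enough to melt it all — equilibrium is at 0 °C with ice remaining.
m_melt = 26189 / L_f = 78.41 g.

m_melted ≈ 78.4 g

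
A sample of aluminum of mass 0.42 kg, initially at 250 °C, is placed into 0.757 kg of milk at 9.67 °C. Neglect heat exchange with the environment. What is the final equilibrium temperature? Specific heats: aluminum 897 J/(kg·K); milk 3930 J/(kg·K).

Setting the total heat transfer to zero:
0.42*897*(T − 250) + 0.757*3930*(T − 9.67) = 0
3351.8 T = 122953
T = 122953/3351.8 ≈ 36.68 °C

T_f ≈ 36.7 °C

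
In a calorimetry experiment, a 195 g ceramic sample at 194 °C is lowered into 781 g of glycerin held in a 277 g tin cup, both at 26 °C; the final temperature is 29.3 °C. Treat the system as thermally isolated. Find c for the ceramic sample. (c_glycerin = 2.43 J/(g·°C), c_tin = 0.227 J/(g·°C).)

c ≈ 0.201 J/(g·°C)

Conservation of energy gives ΣQ = 0:
195·c·(29.3 − 194) + 781·2.43·(29.3 − 26) + 277·0.227·(29.3 − 26) = 0
-32116 c = -6470.3
c = -6470.3/-32116 ≈ 0.2015 J/(g·°C)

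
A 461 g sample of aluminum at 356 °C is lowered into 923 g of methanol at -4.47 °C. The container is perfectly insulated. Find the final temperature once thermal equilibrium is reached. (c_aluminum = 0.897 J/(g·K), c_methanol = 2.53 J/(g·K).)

T_f ≈ 49.8 °C

Setting the total heat transfer to zero:
461·0.897·(T − 356) + 923·2.53·(T − (-4.47)) = 0
413.52(T − 356) + 2335.2(T − (-4.47)) = 0
(413.52 + 2335.2) T = 413.52·356 + 2335.2·(-4.47)
T ≈ 49.76 °C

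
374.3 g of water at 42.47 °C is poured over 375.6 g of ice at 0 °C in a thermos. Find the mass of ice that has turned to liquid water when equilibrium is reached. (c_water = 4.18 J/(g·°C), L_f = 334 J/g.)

Heat available from the water dropping to 0 °C: 374.3×4.18×42.47 = 66447 J.
Fully melting the ice requires m_ice L_f = 375.6×334 = 125450 J.
Since 66447 < 125450 J, not all the ice melts; equilibrium is at 0 °C.
m_melt = 66447 / L_f = 198.9 g.

m_melted ≈ 199 g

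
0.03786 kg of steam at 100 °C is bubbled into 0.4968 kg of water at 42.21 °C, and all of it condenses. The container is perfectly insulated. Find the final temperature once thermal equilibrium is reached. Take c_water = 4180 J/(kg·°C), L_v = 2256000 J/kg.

T_f ≈ 84.5 °C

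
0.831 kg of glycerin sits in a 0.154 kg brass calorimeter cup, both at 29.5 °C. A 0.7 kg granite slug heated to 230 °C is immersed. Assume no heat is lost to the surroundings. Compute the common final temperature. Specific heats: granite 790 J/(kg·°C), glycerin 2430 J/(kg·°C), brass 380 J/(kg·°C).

T_f ≈ 71.6 °C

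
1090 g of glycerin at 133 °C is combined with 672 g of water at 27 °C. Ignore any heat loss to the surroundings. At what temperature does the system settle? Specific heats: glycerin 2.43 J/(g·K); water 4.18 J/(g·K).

Setting the total heat transfer to zero:
1090*2.43*(T − 133) + 672*4.18*(T − 27) = 0
2648.7(T − 133) + 2809(T − 27) = 0
(2648.7 + 2809) T = 2648.7*133 + 2809*27
T = 428119 / 5457.7 = 78.4 °C

T_f ≈ 78.4 °C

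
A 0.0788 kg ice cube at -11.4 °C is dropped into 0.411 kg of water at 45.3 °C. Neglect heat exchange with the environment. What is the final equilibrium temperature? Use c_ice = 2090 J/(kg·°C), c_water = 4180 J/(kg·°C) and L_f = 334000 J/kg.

T_f ≈ 24.2 °C

Energy conservation, ΣQ = 0:
warm ice to 0 °C: 0.0788·2090·(0 − (-11.4)) = 1877.5; fusion: m_ice L_f = 0.0788·334000 = 26319; warm the meltwater: 329.38 T; water: 1718(T − 45.3)
2047.4 T = 77824 − 28197 = 49628
T ≈ 24.24 °C. Since T > 0 °C, the all-ice-melts assumption holds.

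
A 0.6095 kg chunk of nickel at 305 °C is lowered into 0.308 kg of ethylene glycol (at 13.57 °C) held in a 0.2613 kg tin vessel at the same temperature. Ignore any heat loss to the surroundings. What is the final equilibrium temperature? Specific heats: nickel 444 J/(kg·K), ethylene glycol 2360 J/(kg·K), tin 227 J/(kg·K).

T_f ≈ 88.2 °C

T_f = Σ m_i c_i T_i / Σ m_i c_i:
T_f = (270.62*305 + 726.88*13.57 + 59.32*13.57) / (270.62 + 726.88 + 59.32)
    = 93207 / 1056.8 ≈ 88.20 °C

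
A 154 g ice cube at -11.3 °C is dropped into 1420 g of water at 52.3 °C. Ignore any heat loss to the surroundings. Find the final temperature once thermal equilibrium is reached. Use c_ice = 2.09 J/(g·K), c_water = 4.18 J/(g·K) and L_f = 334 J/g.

T_f ≈ 38.8 °C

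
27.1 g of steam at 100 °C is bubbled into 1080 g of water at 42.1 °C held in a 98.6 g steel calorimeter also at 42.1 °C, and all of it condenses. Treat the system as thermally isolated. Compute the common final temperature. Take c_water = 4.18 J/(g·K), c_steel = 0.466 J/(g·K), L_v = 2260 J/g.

Conservation of energy gives ΣQ = 0:
latent heat released on condensation: 27.1·2260 = 61246
  condensed water 100 °C→T: 113.28(T − 100)
  original water: 4514.4(T − 42.1)
  steel cup: 98.6·0.466·(T − 42.1) = 45.95(T − 42.1)
4673.6 T = 61246 + 11328 + 191991 = 264564
T ≈ 56.61 °C, under the boiling point, so the assumption holds.

T_f ≈ 56.6 °C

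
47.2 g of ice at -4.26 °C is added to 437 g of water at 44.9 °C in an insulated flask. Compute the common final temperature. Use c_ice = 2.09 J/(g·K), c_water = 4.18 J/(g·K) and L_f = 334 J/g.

T_f ≈ 32.5 °C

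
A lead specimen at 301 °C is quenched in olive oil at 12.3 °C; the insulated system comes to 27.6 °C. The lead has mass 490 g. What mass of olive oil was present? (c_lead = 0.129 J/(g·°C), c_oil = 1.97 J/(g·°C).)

m ≈ 573 g

Net heat exchanged in the isolated system is zero:
490·0.129·(27.6 − 301) + m·1.97·(27.6 − 12.3) = 0
30.14 m = 17282
m = 17282/30.14 ≈ 573.4 g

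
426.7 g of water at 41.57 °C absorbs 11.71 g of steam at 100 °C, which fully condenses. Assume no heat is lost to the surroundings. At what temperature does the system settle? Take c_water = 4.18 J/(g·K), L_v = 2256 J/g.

Taking heat into each body as positive, Σ m c ΔT = 0:
steam→water at 100 °C releases m L_v = 11.71×2256 = 26418; condensate cools 100→T: 11.71×4.18×(T − 100) = 48.95(T − 100); water warms: 426.7×4.18×(T − 41.57) = 1783.6(T − 41.57)
1832.6 T = 26418 + 4894.8 + 74145 = 105457
T ≈ 57.55 °C — below 100 °C, confirming all the steam condensed.

T_f ≈ 57.5 °C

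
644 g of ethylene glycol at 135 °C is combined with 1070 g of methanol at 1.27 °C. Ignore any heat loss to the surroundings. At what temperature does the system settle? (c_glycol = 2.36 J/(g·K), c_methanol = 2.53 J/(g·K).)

With ΣQ=0 the equilibrium temperature is the m·c-weighted mean:
T_f = (1519.8*135 + 2707.1*1.27) / (1519.8 + 2707.1)
    = 208616 / 4226.9 ≈ 49.35 °C

T_f ≈ 49.4 °C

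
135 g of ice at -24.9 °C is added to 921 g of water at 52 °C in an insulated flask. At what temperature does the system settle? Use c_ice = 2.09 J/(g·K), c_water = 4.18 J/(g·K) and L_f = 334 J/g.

Let T be the final temperature. ΣQ_i = 0:
ice -24.9→0 °C: 135·2.09·24.9 = 7025.5; fusion: m_ice L_f = 135·334 = 45090; meltwater 0→T: 135·4.18·T = 564.3 T; water cools: 921·4.18·(T − 52) = 3849.8(T − 52)
4414.1 T = 200189 − 52116 = 148073
T ≈ 33.55 °C. Since T > 0 °C, the all-ice-melts assumption holds.

T_f ≈ 33.5 °C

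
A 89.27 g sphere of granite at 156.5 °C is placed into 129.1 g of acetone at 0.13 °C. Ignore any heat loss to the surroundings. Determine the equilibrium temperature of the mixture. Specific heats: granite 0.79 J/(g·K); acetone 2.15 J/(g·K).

T_f ≈ 31.8 °C

Heat gained plus heat lost sum to zero:
89.27·0.79·(T − 156.5) + 129.1·2.15·(T − 0.13) = 0
(70.52 + 277.56) T = 70.52·156.5 + 277.56·0.13
T ≈ 31.81 °C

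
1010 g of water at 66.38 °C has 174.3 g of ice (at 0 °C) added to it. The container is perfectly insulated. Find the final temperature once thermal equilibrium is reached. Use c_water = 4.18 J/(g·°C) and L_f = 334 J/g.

Setting the total heat transfer to zero:
latent heat to melt: 174.3·334 = 58216
  warm the meltwater: 728.57 T
  water cools: 1010·4.18·(T − 66.38) = 4221.8(T − 66.38)
4950.4 T = 280243 − 58216 = 222027
T ≈ 44.85 °C (positive, so assuming full melt was valid).

T_f ≈ 44.9 °C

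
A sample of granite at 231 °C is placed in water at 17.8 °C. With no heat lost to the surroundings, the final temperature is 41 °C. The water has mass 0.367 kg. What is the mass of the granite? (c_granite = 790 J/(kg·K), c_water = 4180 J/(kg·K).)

Heat gained plus heat lost sum to zero:
m×790×(41 − 231) + 0.367×4180×(41 − 17.8) = 0
-150100 m = -35590
m = -35590/-150100 ≈ 0.2371 kg

m ≈ 0.237 kg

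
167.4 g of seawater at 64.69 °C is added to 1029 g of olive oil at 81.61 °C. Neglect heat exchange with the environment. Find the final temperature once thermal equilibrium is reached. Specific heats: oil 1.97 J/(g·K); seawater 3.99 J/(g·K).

T_f = Σ m_i c_i T_i / Σ m_i c_i:
T_f = (2027.1·81.61 + 667.93·64.69) / (2027.1 + 667.93)
    = 208642 / 2695.1 ≈ 77.42 °C

T_f ≈ 77.4 °C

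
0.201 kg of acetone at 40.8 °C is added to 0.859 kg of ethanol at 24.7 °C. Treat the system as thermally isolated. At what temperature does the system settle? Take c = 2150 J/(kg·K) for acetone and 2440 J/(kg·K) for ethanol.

T_f ≈ 27.5 °C

With ΣQ=0 the equilibrium temperature is the m·c-weighted mean:
T_f = (432.15×40.8 + 2096×24.7) / (432.15 + 2096)
    = 69402 / 2528.1 ≈ 27.45 °C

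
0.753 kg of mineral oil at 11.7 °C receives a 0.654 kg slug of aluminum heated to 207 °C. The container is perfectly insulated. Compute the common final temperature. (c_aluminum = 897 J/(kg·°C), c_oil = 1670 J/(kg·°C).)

Setting the total heat transfer to zero:
0.654*897*(T − 207) + 0.753*1670*(T − 11.7) = 0
586.64(T − 207) + 1257.5(T − 11.7) = 0
(586.64 + 1257.5) T = 586.64*207 + 1257.5*11.7
T ≈ 73.83 °C

T_f ≈ 73.8 °C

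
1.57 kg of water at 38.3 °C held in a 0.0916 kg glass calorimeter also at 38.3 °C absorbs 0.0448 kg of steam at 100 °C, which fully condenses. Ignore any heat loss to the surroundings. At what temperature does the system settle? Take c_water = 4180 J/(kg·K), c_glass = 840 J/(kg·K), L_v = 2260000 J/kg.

Heat gained plus heat lost sum to zero:
condense steam: −0.0448·2260000 = −101248
  condensed water 100 °C→T: 187.26(T − 100)
  original water: 6562.6(T − 38.3)
  glass cup: 0.0916·840·(T − 38.3) = 76.94(T − 38.3)
6826.8 T = 101248 + 18726 + 254295 = 374269
T ≈ 54.82 °C — below 100 °C, confirming all the steam condensed.

T_f ≈ 54.8 °C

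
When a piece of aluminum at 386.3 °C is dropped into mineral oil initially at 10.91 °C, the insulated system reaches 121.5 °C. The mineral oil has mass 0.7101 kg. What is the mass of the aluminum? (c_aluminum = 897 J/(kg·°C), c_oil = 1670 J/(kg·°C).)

Heat gained plus heat lost sum to zero:
m·897·(121.5 − 386.3) + 0.7101·1670·(121.5 − 10.91) = 0
-237526 m = -131145
m = -131145/-237526 ≈ 0.5521 kg

m ≈ 0.552 kg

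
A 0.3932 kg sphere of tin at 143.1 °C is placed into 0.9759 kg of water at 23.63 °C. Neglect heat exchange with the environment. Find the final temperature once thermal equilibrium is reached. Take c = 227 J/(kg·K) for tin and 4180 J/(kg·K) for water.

|Q_tin| = |Q_water|:
0.3932*227*(143.1 − T) = 0.9759*4180*(T − 23.63)
89.26(143.1 − T) = 4079.3(T − 23.63)
4168.5 T = 109166  ⇒  T ≈ 26.19 °C

T_f ≈ 26.2 °C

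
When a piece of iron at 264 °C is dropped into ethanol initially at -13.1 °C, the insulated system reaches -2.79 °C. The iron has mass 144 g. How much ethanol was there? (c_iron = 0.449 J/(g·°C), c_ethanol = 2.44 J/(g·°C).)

m ≈ 686 g

|Q_iron| = |Q_ethanol|:
144×0.449×(264 − -2.79) = m×2.44×(-2.79 − (-13.1))
25.16 m = 17250  ⇒  m ≈ 685.7 g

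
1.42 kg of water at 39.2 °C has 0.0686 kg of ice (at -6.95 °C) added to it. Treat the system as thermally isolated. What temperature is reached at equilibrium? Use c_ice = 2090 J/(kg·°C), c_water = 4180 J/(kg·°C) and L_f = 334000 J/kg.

Sum of m c ΔT and latent-heat terms is zero:
ice -6.95→0 °C: 0.0686×2090×6.95 = 996.45; latent heat to melt: 0.0686×334000 = 22912; meltwater 0→T: 0.0686×4180×T = 286.75 T; water cools: 1.42×4180×(T − 39.2) = 5935.6(T − 39.2)
6222.3 T = 232676 − 23909 = 208767
T ≈ 33.55 °C — above 0 °C, consistent with complete melting.

T_f ≈ 33.6 °C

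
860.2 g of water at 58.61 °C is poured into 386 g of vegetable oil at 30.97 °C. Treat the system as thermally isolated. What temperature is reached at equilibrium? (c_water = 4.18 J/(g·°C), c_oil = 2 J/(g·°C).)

T_f ≈ 53.7 °C

Set heat shed by the hot body equal to heat absorbed by the cold body:
860.2×4.18×(58.61 − T) = 386×2×(T − 30.97)
3595.6(58.61 − T) = 772(T − 30.97)
4367.6 T = 234649  ⇒  T ≈ 53.72 °C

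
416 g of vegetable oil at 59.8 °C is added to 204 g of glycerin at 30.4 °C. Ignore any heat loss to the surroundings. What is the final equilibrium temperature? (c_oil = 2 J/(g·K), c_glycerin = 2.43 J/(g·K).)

T_f ≈ 48.8 °C

With ΣQ=0 the equilibrium temperature is the m·c-weighted mean:
T_f = (832·59.8 + 495.72·30.4) / (832 + 495.72)
    = 64823 / 1327.7 ≈ 48.82 °C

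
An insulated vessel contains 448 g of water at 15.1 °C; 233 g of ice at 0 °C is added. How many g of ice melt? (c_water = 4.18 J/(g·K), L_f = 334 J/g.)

m_melted ≈ 84.7 g

Heat available from the water dropping to 0 °C: 448×4.18×15.1 = 28277 J.
Melting all 233 g of ice would need 233×334 = 77822 J.
28277 J < 77822 J, so only part of the ice melts and the system sits at 0 °C.
m_melt = 28277 / L_f = 84.66 g.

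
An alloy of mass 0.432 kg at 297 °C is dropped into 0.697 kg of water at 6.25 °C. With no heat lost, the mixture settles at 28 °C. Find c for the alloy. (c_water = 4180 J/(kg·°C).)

Setting the total heat transfer to zero:
0.432×c×(28 − 297) + 0.697×4180×(28 − 6.25) = 0
-116.21 c = -63368
c = -63368/-116.21 ≈ 545.3 J/(kg·°C)

c ≈ 545 J/(kg·°C)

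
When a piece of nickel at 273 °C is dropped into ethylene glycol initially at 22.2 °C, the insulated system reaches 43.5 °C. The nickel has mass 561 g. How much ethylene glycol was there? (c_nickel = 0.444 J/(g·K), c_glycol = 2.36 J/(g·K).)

Taking heat into each body as positive, Σ m c ΔT = 0:
561×0.444×(43.5 − 273) + m×2.36×(43.5 − 22.2) = 0
50.27 m = 57165
m = 57165/50.27 ≈ 1137 g

m ≈ 1140 g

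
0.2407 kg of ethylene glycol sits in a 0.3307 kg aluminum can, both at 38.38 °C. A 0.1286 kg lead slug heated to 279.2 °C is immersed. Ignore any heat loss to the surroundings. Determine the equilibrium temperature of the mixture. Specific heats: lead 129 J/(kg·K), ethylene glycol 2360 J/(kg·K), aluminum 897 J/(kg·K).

T_f ≈ 42.9 °C

Heat gained plus heat lost sum to zero:
0.1286*129*(T − 279.2) + 0.2407*2360*(T − 38.38) + 0.3307*897*(T − 38.38) = 0
(16.59 + 568.05 + 296.64) T = 16.59*279.2 + 568.05*38.38 + 296.64*38.38
T ≈ 42.91 °C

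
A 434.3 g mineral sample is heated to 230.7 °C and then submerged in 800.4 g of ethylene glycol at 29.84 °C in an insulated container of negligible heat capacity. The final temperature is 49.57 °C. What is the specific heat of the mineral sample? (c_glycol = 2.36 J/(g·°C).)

c ≈ 0.474 J/(g·°C)

Setting the total heat transfer to zero:
434.3×c×(49.57 − 230.7) + 800.4×2.36×(49.57 − 29.84) = 0
-78665 c = -37269
c = -37269/-78665 ≈ 0.4738 J/(g·°C)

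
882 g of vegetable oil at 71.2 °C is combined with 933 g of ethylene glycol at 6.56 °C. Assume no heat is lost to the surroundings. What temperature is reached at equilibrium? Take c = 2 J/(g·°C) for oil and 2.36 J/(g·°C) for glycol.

Net heat exchanged in the isolated system is zero:
882×2×(T − 71.2) + 933×2.36×(T − 6.56) = 0
1764(T − 71.2) + 2201.9(T − 6.56) = 0
3965.9 T = 140041
T ≈ 35.31 °C

T_f ≈ 35.3 °C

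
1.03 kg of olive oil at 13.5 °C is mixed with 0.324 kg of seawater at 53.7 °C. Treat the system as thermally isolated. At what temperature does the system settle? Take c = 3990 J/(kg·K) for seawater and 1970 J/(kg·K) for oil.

T_f ≈ 29.1 °C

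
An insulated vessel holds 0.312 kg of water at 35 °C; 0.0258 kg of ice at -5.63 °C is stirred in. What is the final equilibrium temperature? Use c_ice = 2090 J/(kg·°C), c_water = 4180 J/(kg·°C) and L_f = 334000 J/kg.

Setting the total heat transfer to zero:
ice -5.63→0 °C: 0.0258×2090×5.63 = 303.58
  melt ice: 0.0258×334000 = 8617.2
  warm the meltwater: 107.84 T
  water cools: 0.312×4180×(T − 35) = 1304.2(T − 35)
1412 T = 45646 − 8920.8 = 36725
T ≈ 26.01 °C. Since T > 0 °C, the all-ice-melts assumption holds.

T_f ≈ 26.0 °C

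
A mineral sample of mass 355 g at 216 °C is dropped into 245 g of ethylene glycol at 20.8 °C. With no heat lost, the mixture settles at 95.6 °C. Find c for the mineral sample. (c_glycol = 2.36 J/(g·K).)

c ≈ 1.01 J/(g·K)

Heat lost by the mineral sample = heat gained by the glycol:
355·c·(216 − 95.6) = 245·2.36·(95.6 − 20.8)
42742 c = 43249  ⇒  c ≈ 1.012 J/(g·K)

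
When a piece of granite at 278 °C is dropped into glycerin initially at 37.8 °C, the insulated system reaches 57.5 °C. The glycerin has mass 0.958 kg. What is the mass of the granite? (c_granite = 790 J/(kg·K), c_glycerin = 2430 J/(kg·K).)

m ≈ 0.263 kg

|Q_granite| = |Q_glycerin|:
m·790·(278 − 57.5) = 0.958·2430·(57.5 − 37.8)
174195 m = 45860  ⇒  m ≈ 0.2633 kg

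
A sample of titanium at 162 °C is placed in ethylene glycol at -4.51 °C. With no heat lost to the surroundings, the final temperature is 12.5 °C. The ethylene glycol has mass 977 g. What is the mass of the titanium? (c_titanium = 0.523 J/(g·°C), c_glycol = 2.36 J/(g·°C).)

m ≈ 502 g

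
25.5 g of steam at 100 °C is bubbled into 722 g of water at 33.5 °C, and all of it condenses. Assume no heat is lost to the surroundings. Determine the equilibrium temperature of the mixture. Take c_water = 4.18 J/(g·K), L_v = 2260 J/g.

T_f ≈ 54.2 °C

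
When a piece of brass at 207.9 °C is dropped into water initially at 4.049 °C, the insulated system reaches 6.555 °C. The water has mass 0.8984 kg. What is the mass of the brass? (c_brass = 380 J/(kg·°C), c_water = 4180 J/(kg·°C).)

Heat lost by the brass = heat gained by the water:
m×380×(207.9 − 6.555) = 0.8984×4180×(6.555 − 4.049)
76511 m = 9410.8  ⇒  m ≈ 0.123 kg

m ≈ 0.123 kg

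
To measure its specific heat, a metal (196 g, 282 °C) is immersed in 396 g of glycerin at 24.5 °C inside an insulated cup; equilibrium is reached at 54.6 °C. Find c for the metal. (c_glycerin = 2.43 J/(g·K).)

c ≈ 0.65 J/(g·K)

Net heat exchanged in the isolated system is zero:
196·c·(54.6 − 282) + 396·2.43·(54.6 − 24.5) = 0
-44570 c = -28965
c = -28965/-44570 ≈ 0.6499 J/(g·K)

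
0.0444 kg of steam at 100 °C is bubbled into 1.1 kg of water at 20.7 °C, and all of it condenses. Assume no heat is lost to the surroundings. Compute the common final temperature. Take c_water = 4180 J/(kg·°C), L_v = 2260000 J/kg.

Let T be the final temperature. ΣQ_i = 0:
latent heat released on condensation: 0.0444·2260000 = 100344; condensate cools 100→T: 0.0444·4180·(T − 100) = 185.59(T − 100); water warms: 1.1·4180·(T − 20.7) = 4598(T − 20.7)
4783.6 T = 100344 + 18559 + 95179 = 214082
T ≈ 44.75 °C, under the boiling point, so the assumption holds.

T_f ≈ 44.8 °C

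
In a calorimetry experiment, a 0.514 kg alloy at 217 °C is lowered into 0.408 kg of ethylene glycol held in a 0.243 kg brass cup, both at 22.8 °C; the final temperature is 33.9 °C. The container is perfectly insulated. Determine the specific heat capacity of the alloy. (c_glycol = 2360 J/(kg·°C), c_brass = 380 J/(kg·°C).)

c ≈ 124 J/(kg·°C)

Conservation of energy gives ΣQ = 0:
0.514×c×(33.9 − 217) + 0.408×2360×(33.9 − 22.8) + 0.243×380×(33.9 − 22.8) = 0
-94.11 c = -11713
c = -11713/-94.11 ≈ 124.5 J/(kg·°C)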